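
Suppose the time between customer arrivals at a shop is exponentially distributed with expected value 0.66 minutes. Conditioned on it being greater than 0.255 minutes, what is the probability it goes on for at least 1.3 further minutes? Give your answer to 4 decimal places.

0.1395

The rate is λ = 1/0.66 = 1.51515 per minute.
P(X > s+t | X > s) = e^(−λ(s+t))/e^(−λs) = e^(−λt), independent of s = 0.255.
P(X > 1.3) = e^(−1.9697) ≈ 0.1395.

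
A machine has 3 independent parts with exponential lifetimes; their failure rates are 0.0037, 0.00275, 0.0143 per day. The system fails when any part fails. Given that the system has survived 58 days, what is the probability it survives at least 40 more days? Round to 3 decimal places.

0.436

Time to first failure ~ Exp(Σλ) with Σλ = 0.02075.
By memorylessness, P(T > 58+40 | T > 58) = P(T > 40) = e^(−0.02075·40) ≈ 0.436.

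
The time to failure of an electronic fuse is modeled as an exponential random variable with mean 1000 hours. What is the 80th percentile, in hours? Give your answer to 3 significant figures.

1610

The rate is λ = 1/1000 = 0.001 per hour.
Set 1 − e^(−λt) = 0.8, so t = −ln(0.2)/λ = 1.6094/0.001 ≈ 1609.44 hours.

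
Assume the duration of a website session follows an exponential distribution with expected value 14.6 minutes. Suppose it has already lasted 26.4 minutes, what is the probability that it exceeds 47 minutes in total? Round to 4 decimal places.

0.2439

The rate is λ = 1/14.6 = 0.0684932 per minute.
By the memoryless property, P(X > 26.4+20.6 | X > 26.4) = P(X > 20.6).
P(X > 20.6) = e^(−1.411) ≈ 0.2439.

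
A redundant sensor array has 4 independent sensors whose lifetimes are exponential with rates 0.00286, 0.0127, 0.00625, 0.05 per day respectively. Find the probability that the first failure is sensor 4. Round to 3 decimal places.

0.696

The time to first failure is exponential with rate Σλ = 0.00286 + 0.0127 + 0.00625 + 0.05 = 0.07181.
P(sensor 4 first) = λ_4/Σλ = 0.05/0.07181 ≈ 0.696.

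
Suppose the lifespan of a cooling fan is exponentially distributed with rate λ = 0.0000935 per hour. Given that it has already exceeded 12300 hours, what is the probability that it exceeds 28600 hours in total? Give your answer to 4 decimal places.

The exponential is memoryless, so the remaining time is again Exp(λ): the condition X > 12300 is irrelevant.
P(X > 16300) = e^(−1.524) ≈ 0.2178.

0.2178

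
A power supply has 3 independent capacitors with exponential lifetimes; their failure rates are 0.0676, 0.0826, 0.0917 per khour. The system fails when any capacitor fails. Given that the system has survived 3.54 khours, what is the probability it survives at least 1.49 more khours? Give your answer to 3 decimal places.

Time to first failure ~ Exp(Σλ) with Σλ = 0.2419.
By memorylessness, P(T > 3.54+1.49 | T > 3.54) = P(T > 1.49) = e^(−0.2419·1.49) ≈ 0.697.

0.697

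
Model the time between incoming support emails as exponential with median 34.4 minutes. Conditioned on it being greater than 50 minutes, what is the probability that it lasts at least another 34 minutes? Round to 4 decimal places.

0.5040

For an exponential, median = ln(2)/λ, so λ = ln 2 / 34.4 = 0.0201496 per minute.
P(X > s+t | X > s) = e^(−λ(s+t))/e^(−λs) = e^(−λt), independent of s = 50.
P(X > 34) = e^(−0.68509) ≈ 0.5040.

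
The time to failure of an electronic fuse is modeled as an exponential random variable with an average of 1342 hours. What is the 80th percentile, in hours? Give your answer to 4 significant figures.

2160

The rate is λ = 1/1342 = 0.000745156 per hour.
Set 1 − e^(−λt) = 0.8, so t = −ln(0.2)/λ = 1.6094/0.000745156 ≈ 2159.87 hours.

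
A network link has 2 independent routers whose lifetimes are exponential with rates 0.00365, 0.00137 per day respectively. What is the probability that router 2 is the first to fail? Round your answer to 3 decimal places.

The time to first failure is exponential with rate Σλ = 0.00365 + 0.00137 = 0.00502.
P(router 2 first) = λ_2/Σλ = 0.00137/0.00502 ≈ 0.273.

0.273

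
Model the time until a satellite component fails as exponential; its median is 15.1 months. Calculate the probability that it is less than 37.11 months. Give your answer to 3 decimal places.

For an exponential, median = ln(2)/λ, so λ = ln 2 / 15.1 = 0.0459038 per month.
P(X ≤ 37.11) = 1 − e^(−λ·37.11) = 1 − e^(−1.7035) ≈ 0.818.

0.818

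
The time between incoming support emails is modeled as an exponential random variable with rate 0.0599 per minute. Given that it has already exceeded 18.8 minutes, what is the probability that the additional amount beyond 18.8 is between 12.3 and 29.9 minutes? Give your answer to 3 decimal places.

0.312

Memoryless: the residual past 18.8 is again Exp(λ).
P(12.3 < residual < 29.9) = e^(−λ·12.3) − e^(−λ·29.9) = 0.47866 − 0.16679 ≈ 0.312.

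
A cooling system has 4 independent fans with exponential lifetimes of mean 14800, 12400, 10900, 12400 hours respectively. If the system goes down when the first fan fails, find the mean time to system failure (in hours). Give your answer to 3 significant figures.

The first failure time is exponential with rate Σλ_i = 1/14800 + 1/12400 + 1/10900 + 1/12400 = 0.000320601 per hour.
E[min] = 1/Σλ = 1/0.000320601 = 3119.14 hours.

3120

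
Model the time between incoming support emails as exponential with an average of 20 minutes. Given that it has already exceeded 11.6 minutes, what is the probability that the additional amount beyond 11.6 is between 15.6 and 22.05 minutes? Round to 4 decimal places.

The rate is λ = 1/20 = 0.05 per minute.
Memoryless: the residual past 11.6 is again Exp(λ).
P(15.6 < residual < 22.05) = e^(−λ·15.6) − e^(−λ·22.05) = 0.45841 − 0.33204 ≈ 0.1264.

0.1264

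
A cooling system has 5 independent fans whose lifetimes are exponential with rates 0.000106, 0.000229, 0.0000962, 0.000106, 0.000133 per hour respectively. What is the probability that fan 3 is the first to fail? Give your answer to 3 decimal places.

The time to first failure is exponential with rate Σλ = 0.000106 + 0.000229 + 0.0000962 + 0.000106 + 0.000133 = 0.0006702.
P(fan 3 first) = λ_3/Σλ = 0.0000962/0.0006702 ≈ 0.144.

0.144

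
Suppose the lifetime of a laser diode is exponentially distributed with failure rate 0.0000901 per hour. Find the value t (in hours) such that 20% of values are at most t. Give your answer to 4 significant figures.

2477

Set 1 − e^(−λt) = 0.2, so t = −ln(0.8)/λ = 0.22314/0.0000901 ≈ 2476.62 hours.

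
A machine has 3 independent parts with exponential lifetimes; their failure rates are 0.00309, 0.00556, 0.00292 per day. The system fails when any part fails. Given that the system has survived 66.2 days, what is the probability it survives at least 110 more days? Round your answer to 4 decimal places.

0.2801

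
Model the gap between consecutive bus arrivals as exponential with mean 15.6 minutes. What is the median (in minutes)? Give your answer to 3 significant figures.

The rate is λ = 1/15.6 = 0.0641026 per minute.
Set 1 − e^(−λt) = 0.5, so t = −ln(0.5)/λ = 0.69315/0.0641026 ≈ 10.8131 minutes.

10.8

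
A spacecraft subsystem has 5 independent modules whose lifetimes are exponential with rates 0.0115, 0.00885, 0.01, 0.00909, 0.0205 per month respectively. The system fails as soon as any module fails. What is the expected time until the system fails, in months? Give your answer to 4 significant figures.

16.68

The time to first failure is exponential with rate Σλ = 0.0115 + 0.00885 + 0.01 + 0.00909 + 0.0205 = 0.05994.
E[min] = 1/Σλ = 1/0.05994 = 16.6834 months.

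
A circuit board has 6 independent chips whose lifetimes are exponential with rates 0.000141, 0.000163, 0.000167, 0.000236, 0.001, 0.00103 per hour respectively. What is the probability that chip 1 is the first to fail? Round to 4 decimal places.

The time to first failure is exponential with rate Σλ = 0.000141 + 0.000163 + 0.000167 + 0.000236 + 0.001 + 0.00103 = 0.002737.
P(chip 1 first) = λ_1/Σλ = 0.000141/0.002737 ≈ 0.0515.

0.0515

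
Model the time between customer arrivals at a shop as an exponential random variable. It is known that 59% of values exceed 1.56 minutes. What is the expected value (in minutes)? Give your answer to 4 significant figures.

2.957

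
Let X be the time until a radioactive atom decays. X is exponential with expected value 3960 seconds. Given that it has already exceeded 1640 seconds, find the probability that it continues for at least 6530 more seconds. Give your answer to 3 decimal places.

The rate is λ = 1/3960 = 0.000252525 per second.
By the memoryless property, P(X > 1640+6530 | X > 1640) = P(X > 6530).
P(X > 6530) = e^(−1.649) ≈ 0.192.

0.192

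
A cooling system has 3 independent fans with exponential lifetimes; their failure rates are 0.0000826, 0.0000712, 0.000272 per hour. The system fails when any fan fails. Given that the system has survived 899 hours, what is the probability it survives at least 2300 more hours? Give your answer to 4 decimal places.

Time to first failure ~ Exp(Σλ) with Σλ = 0.0004258.
By memorylessness, P(T > 899+2300 | T > 899) = P(T > 2300) = e^(−0.0004258·2300) ≈ 0.3756.

0.3756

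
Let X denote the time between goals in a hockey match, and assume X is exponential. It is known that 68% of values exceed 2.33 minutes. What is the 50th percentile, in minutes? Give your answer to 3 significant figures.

4.19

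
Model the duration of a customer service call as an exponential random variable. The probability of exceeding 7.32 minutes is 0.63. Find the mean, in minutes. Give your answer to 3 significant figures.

15.8

e^(−λ·7.32) = 0.63 ⇒ λ = −ln(0.63)/7.32 = 0.0631196.
Mean = 1/λ = 15.8429 minutes.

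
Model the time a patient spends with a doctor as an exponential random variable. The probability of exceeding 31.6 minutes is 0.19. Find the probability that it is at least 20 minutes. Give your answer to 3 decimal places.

e^(−λ·31.6) = 0.19 ⇒ λ = −ln(0.19)/31.6 = 0.0525548.
P(X > 20) = e^(−0.0525548·20) = e^(−1.0511) ≈ 0.350.

0.350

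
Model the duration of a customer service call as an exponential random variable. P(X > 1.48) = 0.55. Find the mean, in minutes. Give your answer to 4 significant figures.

2.476

e^(−λ·1.48) = 0.55 ⇒ λ = −ln(0.55)/1.48 = 0.403944.
Mean = 1/λ = 2.47559 minutes.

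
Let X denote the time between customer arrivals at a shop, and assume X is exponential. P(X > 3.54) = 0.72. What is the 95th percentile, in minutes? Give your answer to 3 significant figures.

32.3

e^(−λ·3.54) = 0.72 ⇒ λ = −ln(0.72)/3.54 = 0.0927978.
95th percentile: 1 − e^(−λt) = 0.95, t = −ln(0.05)/λ = 32.2824 minutes.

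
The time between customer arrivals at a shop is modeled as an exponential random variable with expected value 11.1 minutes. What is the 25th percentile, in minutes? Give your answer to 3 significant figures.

3.19

The rate is λ = 1/11.1 = 0.0900901 per minute.
Set 1 − e^(−λt) = 0.25, so t = −ln(0.75)/λ = 0.28768/0.0900901 ≈ 3.19327 minutes.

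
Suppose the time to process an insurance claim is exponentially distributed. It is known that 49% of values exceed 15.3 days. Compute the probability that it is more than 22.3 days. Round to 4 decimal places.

0.3536

e^(−λ·15.3) = 0.49 ⇒ λ = −ln(0.49)/15.3 = 0.0466242.
P(X > 22.3) = e^(−0.0466242·22.3) = e^(−1.0397) ≈ 0.3536.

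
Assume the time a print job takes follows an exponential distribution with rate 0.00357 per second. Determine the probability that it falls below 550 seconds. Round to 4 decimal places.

0.8596

P(X ≤ 550) = 1 − e^(−λ·550) = 1 − e^(−1.9635) ≈ 0.8596.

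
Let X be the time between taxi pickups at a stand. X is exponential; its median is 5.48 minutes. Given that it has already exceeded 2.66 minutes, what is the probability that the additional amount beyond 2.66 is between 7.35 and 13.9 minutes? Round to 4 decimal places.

0.2223

For an exponential, median = ln(2)/λ, so λ = ln 2 / 5.48 = 0.126487 per minute.
Memoryless: the residual past 2.66 is again Exp(λ).
P(7.35 < residual < 13.9) = e^(−λ·7.35) − e^(−λ·13.9) = 0.39468 − 0.17236 ≈ 0.2223.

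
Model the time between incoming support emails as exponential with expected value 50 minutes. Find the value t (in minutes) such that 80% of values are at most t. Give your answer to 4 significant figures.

The rate is λ = 1/50 = 0.02 per minute.
Set 1 − e^(−λt) = 0.8, so t = −ln(0.2)/λ = 1.6094/0.02 ≈ 80.4719 minutes.

80.47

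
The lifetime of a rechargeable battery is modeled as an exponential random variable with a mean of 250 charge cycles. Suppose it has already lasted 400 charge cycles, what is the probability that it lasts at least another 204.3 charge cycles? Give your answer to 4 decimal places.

0.4417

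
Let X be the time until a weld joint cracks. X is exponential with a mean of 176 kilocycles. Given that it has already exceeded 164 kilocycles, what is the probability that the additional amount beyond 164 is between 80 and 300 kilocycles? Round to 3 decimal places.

0.453

The rate is λ = 1/176 = 0.00568182 per kilocycle.
Memoryless: the residual past 164 is again Exp(λ).
P(80 < residual < 300) = e^(−λ·80) − e^(−λ·300) = 0.63474 − 0.18186 ≈ 0.453.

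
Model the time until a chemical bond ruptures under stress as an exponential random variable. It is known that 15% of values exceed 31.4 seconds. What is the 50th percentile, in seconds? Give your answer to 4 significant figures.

11.47

e^(−λ·31.4) = 0.15 ⇒ λ = −ln(0.15)/31.4 = 0.0604178.
50th percentile: 1 − e^(−λt) = 0.5, t = −ln(0.5)/λ = 11.4726 seconds.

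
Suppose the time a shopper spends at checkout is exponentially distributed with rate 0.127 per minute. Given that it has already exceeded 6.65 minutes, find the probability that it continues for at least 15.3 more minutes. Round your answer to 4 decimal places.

0.1433

By the memoryless property, P(X > 6.65+15.3 | X > 6.65) = P(X > 15.3).
P(X > 15.3) = e^(−1.9431) ≈ 0.1433.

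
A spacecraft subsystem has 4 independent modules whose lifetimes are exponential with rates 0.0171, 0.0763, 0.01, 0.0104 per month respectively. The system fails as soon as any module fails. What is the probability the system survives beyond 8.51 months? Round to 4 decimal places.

0.3797

The time to first failure is exponential with rate Σλ = 0.0171 + 0.0763 + 0.01 + 0.0104 = 0.1138.
P(min > 8.51) = e^(−0.1138·8.51) = e^(−0.96844) ≈ 0.3797.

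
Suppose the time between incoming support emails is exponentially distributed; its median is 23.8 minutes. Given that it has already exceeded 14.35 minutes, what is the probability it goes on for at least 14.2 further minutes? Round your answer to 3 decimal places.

0.661

For an exponential, median = ln(2)/λ, so λ = ln 2 / 23.8 = 0.0291238 per minute.
P(X > s+t | X > s) = e^(−λ(s+t))/e^(−λs) = e^(−λt), independent of s = 14.35.
P(X > 14.2) = e^(−0.41356) ≈ 0.661.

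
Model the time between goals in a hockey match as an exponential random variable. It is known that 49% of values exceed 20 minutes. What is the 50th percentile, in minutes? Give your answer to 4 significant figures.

19.43

e^(−λ·20) = 0.49 ⇒ λ = −ln(0.49)/20 = 0.0356675.
50th percentile: 1 − e^(−λt) = 0.5, t = −ln(0.5)/λ = 19.4336 minutes.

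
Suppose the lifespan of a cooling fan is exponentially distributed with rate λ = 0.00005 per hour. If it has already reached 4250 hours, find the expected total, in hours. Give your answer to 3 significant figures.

24300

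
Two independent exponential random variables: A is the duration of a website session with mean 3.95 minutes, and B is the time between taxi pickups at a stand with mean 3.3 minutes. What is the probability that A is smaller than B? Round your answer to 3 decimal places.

λ_1 = 1/3.95 = 0.253165, λ_2 = 1/3.3 = 0.30303.
For independent exponentials, P(A < B) = λ_1/(λ_1+λ_2) = 0.253165/0.556195 ≈ 0.455.

0.455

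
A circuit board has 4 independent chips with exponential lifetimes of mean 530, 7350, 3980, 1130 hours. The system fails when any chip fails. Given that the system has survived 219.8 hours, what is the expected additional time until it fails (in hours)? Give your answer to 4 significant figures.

First-failure rate Σλ = 1/530 + 1/7350 + 1/3980 + 1/1130 = 0.00315906.
By memorylessness the expected residual is 1/Σλ = 316.55 hours, regardless of the 219.8 already elapsed.

316.5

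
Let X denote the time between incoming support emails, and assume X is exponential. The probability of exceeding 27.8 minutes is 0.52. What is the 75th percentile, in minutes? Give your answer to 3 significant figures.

e^(−λ·27.8) = 0.52 ⇒ λ = −ln(0.52)/27.8 = 0.0235225.
75th percentile: 1 − e^(−λt) = 0.75, t = −ln(0.25)/λ = 58.9347 minutes.

58.9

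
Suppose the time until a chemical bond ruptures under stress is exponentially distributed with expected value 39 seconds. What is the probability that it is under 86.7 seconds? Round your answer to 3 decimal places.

The rate is λ = 1/39 = 0.025641 per second.
P(X ≤ 86.7) = 1 − e^(−λ·86.7) = 1 − e^(−2.2231) ≈ 0.892.

0.892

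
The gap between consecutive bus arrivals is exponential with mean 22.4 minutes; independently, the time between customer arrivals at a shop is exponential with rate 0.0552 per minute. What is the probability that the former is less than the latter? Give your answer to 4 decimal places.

λ_1 = 1/22.4 = 0.0446429, λ_2 = 0.0552.
For independent exponentials, P(the former < the latter) = λ_1/(λ_1+λ_2) = 0.0446429/0.0998429 ≈ 0.4471.

0.4471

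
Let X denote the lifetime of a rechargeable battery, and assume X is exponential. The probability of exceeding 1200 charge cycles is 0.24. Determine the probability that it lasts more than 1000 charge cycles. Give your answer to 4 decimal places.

0.3044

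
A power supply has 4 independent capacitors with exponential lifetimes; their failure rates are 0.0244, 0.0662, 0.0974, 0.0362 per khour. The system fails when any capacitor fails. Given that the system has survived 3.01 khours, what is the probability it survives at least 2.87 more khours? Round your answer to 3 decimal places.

Time to first failure ~ Exp(Σλ) with Σλ = 0.2242.
By memorylessness, P(T > 3.01+2.87 | T > 3.01) = P(T > 2.87) = e^(−0.2242·2.87) ≈ 0.525.

0.525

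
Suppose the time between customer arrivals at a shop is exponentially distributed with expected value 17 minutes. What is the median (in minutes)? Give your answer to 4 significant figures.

11.78

The rate is λ = 1/17 = 0.0588235 per minute.
Set 1 − e^(−λt) = 0.5, so t = −ln(0.5)/λ = 0.69315/0.0588235 ≈ 11.7835 minutes.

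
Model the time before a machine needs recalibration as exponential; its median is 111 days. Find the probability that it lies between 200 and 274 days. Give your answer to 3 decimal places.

For an exponential, median = ln(2)/λ, so λ = ln 2 / 111 = 0.00624457 per day.
P(200 < X < 274) = e^(−λ·200) − e^(−λ·274) = 0.28682 − 0.18068 ≈ 0.106.

0.106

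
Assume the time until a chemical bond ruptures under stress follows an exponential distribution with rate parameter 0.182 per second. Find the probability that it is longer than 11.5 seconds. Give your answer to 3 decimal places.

P(X > 11.5) = e^(−λ·11.5) = e^(−2.093) ≈ 0.123.

0.123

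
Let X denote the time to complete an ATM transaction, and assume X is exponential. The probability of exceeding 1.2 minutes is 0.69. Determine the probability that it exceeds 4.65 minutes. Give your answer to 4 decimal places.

0.2374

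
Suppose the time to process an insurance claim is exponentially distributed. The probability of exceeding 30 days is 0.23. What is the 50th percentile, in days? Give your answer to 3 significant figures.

e^(−λ·30) = 0.23 ⇒ λ = −ln(0.23)/30 = 0.0489892.
50th percentile: 1 − e^(−λt) = 0.5, t = −ln(0.5)/λ = 14.149 days.

14.1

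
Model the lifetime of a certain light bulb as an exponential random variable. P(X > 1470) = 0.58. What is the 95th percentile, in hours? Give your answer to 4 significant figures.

8084

e^(−λ·1470) = 0.58 ⇒ λ = −ln(0.58)/1470 = 0.000370563.
95th percentile: 1 − e^(−λt) = 0.95, t = −ln(0.05)/λ = 8084.28 hours.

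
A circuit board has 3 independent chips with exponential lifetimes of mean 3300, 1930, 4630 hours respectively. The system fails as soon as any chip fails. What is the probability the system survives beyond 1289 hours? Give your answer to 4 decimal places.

The first failure time is exponential with rate Σλ_i = 1/3300 + 1/1930 + 1/4630 = 0.00103715 per hour.
P(min > 1289) = e^(−0.00103715·1289) = e^(−1.3369) ≈ 0.2627.

0.2627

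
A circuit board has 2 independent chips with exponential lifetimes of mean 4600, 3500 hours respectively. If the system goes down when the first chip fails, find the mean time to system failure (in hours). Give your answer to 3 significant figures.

1990

The first failure time is exponential with rate Σλ_i = 1/4600 + 1/3500 = 0.000503106 per hour.
E[min] = 1/Σλ = 1/0.000503106 = 1987.65 hours.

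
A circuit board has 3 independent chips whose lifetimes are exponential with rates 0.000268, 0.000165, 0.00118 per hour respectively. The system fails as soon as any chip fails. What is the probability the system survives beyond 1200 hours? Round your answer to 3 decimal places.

The time to first failure is exponential with rate Σλ = 0.000268 + 0.000165 + 0.00118 = 0.001613.
P(min > 1200) = e^(−0.001613·1200) = e^(−1.9356) ≈ 0.144.

0.144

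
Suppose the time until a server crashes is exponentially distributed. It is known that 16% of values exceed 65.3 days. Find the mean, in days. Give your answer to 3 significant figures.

e^(−λ·65.3) = 0.16 ⇒ λ = −ln(0.16)/65.3 = 0.028064.
Mean = 1/λ = 35.6328 days.

35.6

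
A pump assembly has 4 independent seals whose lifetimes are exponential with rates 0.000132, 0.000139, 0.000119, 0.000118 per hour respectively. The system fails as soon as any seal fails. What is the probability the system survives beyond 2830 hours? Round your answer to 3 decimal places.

The time to first failure is exponential with rate Σλ = 0.000132 + 0.000139 + 0.000119 + 0.000118 = 0.000508.
P(min > 2830) = e^(−0.000508·2830) = e^(−1.4376) ≈ 0.237.

0.237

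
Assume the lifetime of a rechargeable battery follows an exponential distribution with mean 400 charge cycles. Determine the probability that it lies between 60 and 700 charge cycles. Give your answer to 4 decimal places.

The rate is λ = 1/400 = 0.0025 per charge cycle.
P(60 < X < 700) = e^(−λ·60) − e^(−λ·700) = 0.86071 − 0.17377 ≈ 0.6869.

0.6869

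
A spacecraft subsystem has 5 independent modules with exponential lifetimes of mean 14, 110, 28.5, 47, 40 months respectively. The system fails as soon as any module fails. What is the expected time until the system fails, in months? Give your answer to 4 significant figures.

The first failure time is exponential with rate Σλ_i = 1/14 + 1/110 + 1/28.5 + 1/47 + 1/40 = 0.161884 per month.
E[min] = 1/Σλ = 1/0.161884 = 6.17727 months.

6.177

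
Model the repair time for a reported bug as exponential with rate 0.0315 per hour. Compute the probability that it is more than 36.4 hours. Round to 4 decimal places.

0.3177

P(X > 36.4) = e^(−λ·36.4) = e^(−1.1466) ≈ 0.3177.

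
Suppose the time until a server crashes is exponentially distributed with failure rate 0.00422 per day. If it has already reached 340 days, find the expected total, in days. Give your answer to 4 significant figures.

577.0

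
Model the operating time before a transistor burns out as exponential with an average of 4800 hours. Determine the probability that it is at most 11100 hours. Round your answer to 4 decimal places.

0.9010

The rate is λ = 1/4800 = 0.000208333 per hour.
P(X ≤ 11100) = 1 − e^(−λ·11100) = 1 − e^(−2.3125) ≈ 0.9010.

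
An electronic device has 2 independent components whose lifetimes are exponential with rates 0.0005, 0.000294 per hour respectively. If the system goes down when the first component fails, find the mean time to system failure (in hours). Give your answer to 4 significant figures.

The time to first failure is exponential with rate Σλ = 0.0005 + 0.000294 = 0.000794.
E[min] = 1/Σλ = 1/0.000794 = 1259.45 hours.

1259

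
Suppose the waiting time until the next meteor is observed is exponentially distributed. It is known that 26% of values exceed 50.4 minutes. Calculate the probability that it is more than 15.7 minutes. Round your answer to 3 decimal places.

e^(−λ·50.4) = 0.26 ⇒ λ = −ln(0.26)/50.4 = 0.0267277.
P(X > 15.7) = e^(−0.0267277·15.7) = e^(−0.41962) ≈ 0.657.

0.657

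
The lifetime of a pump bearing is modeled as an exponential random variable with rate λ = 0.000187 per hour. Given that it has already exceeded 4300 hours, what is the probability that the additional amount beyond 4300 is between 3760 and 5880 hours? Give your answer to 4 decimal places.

0.1620

Memoryless: the residual past 4300 is again Exp(λ).
P(3760 < residual < 5880) = e^(−λ·3760) − e^(−λ·5880) = 0.49504 − 0.33302 ≈ 0.1620.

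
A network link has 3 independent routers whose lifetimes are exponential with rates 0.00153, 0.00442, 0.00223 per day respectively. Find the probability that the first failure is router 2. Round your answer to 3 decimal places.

The time to first failure is exponential with rate Σλ = 0.00153 + 0.00442 + 0.00223 = 0.00818.
P(router 2 first) = λ_2/Σλ = 0.00442/0.00818 ≈ 0.540.

0.540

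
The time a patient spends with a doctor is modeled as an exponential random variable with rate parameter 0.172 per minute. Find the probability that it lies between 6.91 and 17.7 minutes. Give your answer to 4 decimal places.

0.2570

P(6.91 < X < 17.7) = e^(−λ·6.91) − e^(−λ·17.7) = 0.30467 − 0.04762 ≈ 0.2570.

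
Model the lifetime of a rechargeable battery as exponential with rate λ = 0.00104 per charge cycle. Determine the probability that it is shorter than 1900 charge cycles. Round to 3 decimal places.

0.861

P(X ≤ 1900) = 1 − e^(−λ·1900) = 1 − e^(−1.976) ≈ 0.861.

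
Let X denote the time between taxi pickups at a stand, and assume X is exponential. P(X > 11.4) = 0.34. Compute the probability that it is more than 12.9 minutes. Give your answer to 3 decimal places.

e^(−λ·11.4) = 0.34 ⇒ λ = −ln(0.34)/11.4 = 0.0946324.
P(X > 12.9) = e^(−0.0946324·12.9) = e^(−1.2208) ≈ 0.295.

0.295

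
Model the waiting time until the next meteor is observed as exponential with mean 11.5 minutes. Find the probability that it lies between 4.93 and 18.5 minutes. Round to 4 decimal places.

0.4512

The rate is λ = 1/11.5 = 0.0869565 per minute.
P(4.93 < X < 18.5) = e^(−λ·4.93) − e^(−λ·18.5) = 0.65136 − 0.20015 ≈ 0.4512.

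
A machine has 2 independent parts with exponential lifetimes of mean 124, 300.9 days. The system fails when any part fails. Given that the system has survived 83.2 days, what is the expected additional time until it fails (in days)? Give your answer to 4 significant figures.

First-failure rate Σλ = 1/124 + 1/300.9 = 0.0113879.
By memorylessness the expected residual is 1/Σλ = 87.8127 days, regardless of the 83.2 already elapsed.

87.81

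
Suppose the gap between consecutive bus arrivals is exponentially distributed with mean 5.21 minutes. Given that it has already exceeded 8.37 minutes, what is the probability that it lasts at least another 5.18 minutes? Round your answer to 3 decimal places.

The rate is λ = 1/5.21 = 0.191939 per minute.
P(X > s+t | X > s) = e^(−λ(s+t))/e^(−λs) = e^(−λt), independent of s = 8.37.
P(X > 5.18) = e^(−0.99424) ≈ 0.370.

0.370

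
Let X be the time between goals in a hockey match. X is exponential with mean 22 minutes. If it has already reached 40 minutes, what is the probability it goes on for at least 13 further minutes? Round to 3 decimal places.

The rate is λ = 1/22 = 0.0454545 per minute.
P(X > s+t | X > s) = e^(−λ(s+t))/e^(−λs) = e^(−λt), independent of s = 40.
P(X > 13) = e^(−0.59091) ≈ 0.554.

0.554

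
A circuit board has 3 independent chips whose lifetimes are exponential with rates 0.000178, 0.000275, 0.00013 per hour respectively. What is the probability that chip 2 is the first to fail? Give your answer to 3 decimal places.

The time to first failure is exponential with rate Σλ = 0.000178 + 0.000275 + 0.00013 = 0.000583.
P(chip 2 first) = λ_2/Σλ = 0.000275/0.000583 ≈ 0.472.

0.472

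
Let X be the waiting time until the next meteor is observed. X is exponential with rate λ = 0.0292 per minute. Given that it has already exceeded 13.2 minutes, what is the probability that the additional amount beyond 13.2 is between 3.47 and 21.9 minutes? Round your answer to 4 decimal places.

0.3761

Memoryless: the residual past 13.2 is again Exp(λ).
P(3.47 < residual < 21.9) = e^(−λ·3.47) − e^(−λ·21.9) = 0.90364 − 0.52757 ≈ 0.3761.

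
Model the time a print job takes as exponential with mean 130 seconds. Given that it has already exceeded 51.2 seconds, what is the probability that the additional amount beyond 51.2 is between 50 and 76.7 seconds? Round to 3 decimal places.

0.126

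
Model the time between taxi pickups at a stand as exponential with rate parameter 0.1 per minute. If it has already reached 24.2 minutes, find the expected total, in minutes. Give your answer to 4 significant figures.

34.20

By memorylessness, E[X | X > 24.2] = 24.2 + 1/λ = 24.2 + 10 = 34.2 minutes.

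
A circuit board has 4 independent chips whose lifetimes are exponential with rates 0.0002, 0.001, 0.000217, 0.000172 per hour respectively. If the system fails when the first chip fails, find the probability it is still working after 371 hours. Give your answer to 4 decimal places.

0.5546

The time to first failure is exponential with rate Σλ = 0.0002 + 0.001 + 0.000217 + 0.000172 = 0.001589.
P(min > 371) = e^(−0.001589·371) = e^(−0.58952) ≈ 0.5546.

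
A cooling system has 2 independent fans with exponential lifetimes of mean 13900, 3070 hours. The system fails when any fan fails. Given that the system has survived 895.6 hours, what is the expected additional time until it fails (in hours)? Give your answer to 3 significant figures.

First-failure rate Σλ = 1/13900 + 1/3070 = 0.000397675.
By memorylessness the expected residual is 1/Σλ = 2514.61 hours, regardless of the 895.6 already elapsed.

2510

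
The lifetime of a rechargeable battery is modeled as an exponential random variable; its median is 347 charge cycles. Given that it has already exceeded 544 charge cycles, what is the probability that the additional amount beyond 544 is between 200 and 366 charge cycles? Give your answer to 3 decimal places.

For an exponential, median = ln(2)/λ, so λ = ln 2 / 347 = 0.00199754 per charge cycle.
Memoryless: the residual past 544 is again Exp(λ).
P(200 < residual < 366) = e^(−λ·200) − e^(−λ·366) = 0.67065 − 0.48138 ≈ 0.189.

0.189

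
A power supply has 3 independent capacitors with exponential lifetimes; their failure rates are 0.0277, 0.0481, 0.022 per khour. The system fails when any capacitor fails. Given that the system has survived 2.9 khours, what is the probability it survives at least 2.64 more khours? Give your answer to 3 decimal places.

0.772

Time to first failure ~ Exp(Σλ) with Σλ = 0.0978.
By memorylessness, P(T > 2.9+2.64 | T > 2.9) = P(T > 2.64) = e^(−0.0978·2.64) ≈ 0.772.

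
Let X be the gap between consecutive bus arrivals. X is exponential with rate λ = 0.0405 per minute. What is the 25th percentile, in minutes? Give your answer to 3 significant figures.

Set 1 − e^(−λt) = 0.25, so t = −ln(0.75)/λ = 0.28768/0.0405 ≈ 7.10326 minutes.

7.10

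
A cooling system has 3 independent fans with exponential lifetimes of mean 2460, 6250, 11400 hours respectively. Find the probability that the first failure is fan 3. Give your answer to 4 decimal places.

0.1341

Rates: λ_i = 1/mean_i → 0.000406504, 0.00016, 0.0000877193; Σλ = 0.000654223.
P(fan 3 first) = λ_3/Σλ = 0.0000877193/0.000654223 ≈ 0.1341.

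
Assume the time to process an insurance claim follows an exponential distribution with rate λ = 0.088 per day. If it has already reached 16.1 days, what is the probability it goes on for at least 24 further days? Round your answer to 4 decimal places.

0.1210

The exponential is memoryless, so the remaining time is again Exp(λ): the condition X > 16.1 is irrelevant.
P(X > 24) = e^(−2.112) ≈ 0.1210.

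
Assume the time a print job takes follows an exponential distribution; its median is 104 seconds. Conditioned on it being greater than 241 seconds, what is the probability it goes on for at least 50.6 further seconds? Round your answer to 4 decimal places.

For an exponential, median = ln(2)/λ, so λ = ln 2 / 104 = 0.00666488 per second.
P(X > s+t | X > s) = e^(−λ(s+t))/e^(−λs) = e^(−λt), independent of s = 241.
P(X > 50.6) = e^(−0.33724) ≈ 0.7137.

0.7137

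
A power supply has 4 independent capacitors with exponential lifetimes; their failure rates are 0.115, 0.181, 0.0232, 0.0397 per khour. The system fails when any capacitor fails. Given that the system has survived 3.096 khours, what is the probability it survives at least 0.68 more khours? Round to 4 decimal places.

0.7834

Time to first failure ~ Exp(Σλ) with Σλ = 0.3589.
By memorylessness, P(T > 3.096+0.68 | T > 3.096) = P(T > 0.68) = e^(−0.3589·0.68) ≈ 0.7834.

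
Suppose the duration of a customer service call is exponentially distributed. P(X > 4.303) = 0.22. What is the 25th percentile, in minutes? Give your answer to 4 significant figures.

0.8176

e^(−λ·4.303) = 0.22 ⇒ λ = −ln(0.22)/4.303 = 0.351877.
25th percentile: 1 − e^(−λt) = 0.25, t = −ln(0.75)/λ = 0.817564 minutes.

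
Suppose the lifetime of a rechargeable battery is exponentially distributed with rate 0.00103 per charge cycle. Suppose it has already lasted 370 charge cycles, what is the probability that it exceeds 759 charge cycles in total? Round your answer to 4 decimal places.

0.6699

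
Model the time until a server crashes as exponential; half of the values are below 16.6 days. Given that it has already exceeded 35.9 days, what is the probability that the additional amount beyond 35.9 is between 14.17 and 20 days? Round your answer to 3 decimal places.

0.120

For an exponential, median = ln(2)/λ, so λ = ln 2 / 16.6 = 0.0417559 per day.
Memoryless: the residual past 35.9 is again Exp(λ).
P(14.17 < residual < 20) = e^(−λ·14.17) − e^(−λ·20) = 0.55340 − 0.43382 ≈ 0.120.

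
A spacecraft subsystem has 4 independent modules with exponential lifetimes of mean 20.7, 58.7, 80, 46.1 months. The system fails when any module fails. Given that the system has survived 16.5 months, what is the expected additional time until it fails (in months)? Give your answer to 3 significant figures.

First-failure rate Σλ = 1/20.7 + 1/58.7 + 1/80 + 1/46.1 = 0.0995369.
By memorylessness the expected residual is 1/Σλ = 10.0465 months, regardless of the 16.5 already elapsed.

10.0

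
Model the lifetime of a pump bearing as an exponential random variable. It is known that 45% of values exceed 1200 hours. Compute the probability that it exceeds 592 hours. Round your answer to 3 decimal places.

e^(−λ·1200) = 0.45 ⇒ λ = −ln(0.45)/1200 = 0.000665423.
P(X > 592) = e^(−0.000665423·592) = e^(−0.39393) ≈ 0.674.

0.674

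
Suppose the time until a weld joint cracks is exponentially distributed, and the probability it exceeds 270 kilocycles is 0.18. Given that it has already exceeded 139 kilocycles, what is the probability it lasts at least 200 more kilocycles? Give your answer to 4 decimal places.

From e^(−λ·270) = 0.18, λ = −ln(0.18)/270 = 0.00635111.
Memoryless: P(X > 139+200 | X > 139) = P(X > 200) = e^(−0.00635111·200) ≈ 0.2808.

0.2808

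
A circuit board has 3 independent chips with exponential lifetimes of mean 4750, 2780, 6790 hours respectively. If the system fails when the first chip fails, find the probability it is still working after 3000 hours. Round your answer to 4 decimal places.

The first failure time is exponential with rate Σλ_i = 1/4750 + 1/2780 + 1/6790 = 0.000717514 per hour.
P(min > 3000) = e^(−0.000717514·3000) = e^(−2.1525) ≈ 0.1162.

0.1162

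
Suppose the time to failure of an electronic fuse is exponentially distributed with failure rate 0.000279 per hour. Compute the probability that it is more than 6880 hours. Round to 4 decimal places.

P(X > 6880) = e^(−λ·6880) = e^(−1.9195) ≈ 0.1467.

0.1467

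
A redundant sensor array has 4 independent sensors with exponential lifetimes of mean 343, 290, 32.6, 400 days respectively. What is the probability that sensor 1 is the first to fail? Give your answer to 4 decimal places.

Rates: λ_i = 1/mean_i → 0.00291545, 0.00344828, 0.0306748, 0.0025; Σλ = 0.0395386.
P(sensor 1 first) = λ_1/Σλ = 0.00291545/0.0395386 ≈ 0.0737.

0.0737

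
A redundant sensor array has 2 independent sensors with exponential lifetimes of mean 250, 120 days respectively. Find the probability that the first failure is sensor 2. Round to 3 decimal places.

Rates: λ_i = 1/mean_i → 0.004, 0.00833333; Σλ = 0.0123333.
P(sensor 2 first) = λ_2/Σλ = 0.00833333/0.0123333 ≈ 0.676.

0.676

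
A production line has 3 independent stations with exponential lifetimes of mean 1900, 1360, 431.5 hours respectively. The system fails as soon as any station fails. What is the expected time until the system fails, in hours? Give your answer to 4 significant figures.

279.4

The first failure time is exponential with rate Σλ_i = 1/1900 + 1/1360 + 1/431.5 = 0.00357911 per hour.
E[min] = 1/Σλ = 1/0.00357911 = 279.399 hours.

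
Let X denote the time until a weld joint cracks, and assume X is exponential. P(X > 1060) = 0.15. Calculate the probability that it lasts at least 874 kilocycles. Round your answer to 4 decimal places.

e^(−λ·1060) = 0.15 ⇒ λ = −ln(0.15)/1060 = 0.00178974.
P(X > 874) = e^(−0.00178974·874) = e^(−1.5642) ≈ 0.2092.

0.2092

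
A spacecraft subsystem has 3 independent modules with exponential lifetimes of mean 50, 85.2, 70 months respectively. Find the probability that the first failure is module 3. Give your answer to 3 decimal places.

Rates: λ_i = 1/mean_i → 0.02, 0.0117371, 0.0142857; Σλ = 0.0460228.
P(module 3 first) = λ_3/Σλ = 0.0142857/0.0460228 ≈ 0.310.

0.310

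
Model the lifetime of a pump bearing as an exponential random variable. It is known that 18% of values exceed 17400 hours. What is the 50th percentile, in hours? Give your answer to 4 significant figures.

7033

e^(−λ·17400) = 0.18 ⇒ λ = −ln(0.18)/17400 = 0.0000985516.
50th percentile: 1 − e^(−λt) = 0.5, t = −ln(0.5)/λ = 7033.34 hours.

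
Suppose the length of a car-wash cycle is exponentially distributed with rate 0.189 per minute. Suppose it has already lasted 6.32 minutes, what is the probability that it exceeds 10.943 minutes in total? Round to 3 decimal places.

0.417

P(X > s+t | X > s) = e^(−λ(s+t))/e^(−λs) = e^(−λt), independent of s = 6.32.
P(X > 4.623) = e^(−0.87375) ≈ 0.417.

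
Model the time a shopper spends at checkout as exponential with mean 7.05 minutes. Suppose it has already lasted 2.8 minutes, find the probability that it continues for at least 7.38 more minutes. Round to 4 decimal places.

0.3511

The rate is λ = 1/7.05 = 0.141844 per minute.
By the memoryless property, P(X > 2.8+7.38 | X > 2.8) = P(X > 7.38).
P(X > 7.38) = e^(−1.0468) ≈ 0.3511.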